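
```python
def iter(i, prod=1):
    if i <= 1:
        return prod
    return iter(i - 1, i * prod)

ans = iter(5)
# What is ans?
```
Call trace:
iter(i=5, prod=1)
  iter(i=4, prod=5)
    iter(i=3, prod=20)
      iter(i=2, prod=60)
        iter(i=1, prod=120)
        -> return 120
      -> return 120
    -> return 120
  -> return 120
-> return 120

Final answer: 120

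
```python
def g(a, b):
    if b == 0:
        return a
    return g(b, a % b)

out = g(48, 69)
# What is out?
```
Call trace:
g(a=48, b=69)
  g(a=69, b=48)
    g(a=48, b=21)
      g(a=21, b=6)
        g(a=6, b=3)
          g(a=3, b=0)
          -> return 3
        -> return 3
      -> return 3
    -> return 3
  -> return 3
-> return 3

Final answer: 3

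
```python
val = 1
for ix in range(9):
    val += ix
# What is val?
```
Trace:
  val=1
  val=1, ix=0
  val=2, ix=1
  val=4, ix=2
  val=7, ix=3
  val=11, ix=4
  val=16, ix=5
  val=22, ix=6
  val=29, ix=7
  val=37, ix=8

Final answer: 37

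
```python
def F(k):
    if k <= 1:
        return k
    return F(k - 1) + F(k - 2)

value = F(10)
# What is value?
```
Call trace (a repeated sub-call is expanded the first time; later identical calls just restate its return value):
F(k=10)
  F(k=9)
    F(k=8)
      F(k=7)
        F(k=6)
          F(k=5)
            F(k=4)
              F(k=3)
                F(k=2)
                  F(k=1)
                  -> return 1
                  F(k=0)
                  -> return 0
                -> return 1
                F(k=1)
                -> return 1
              -> return 2
              F(k=2) -> return 1  (same call as traced above)
            -> return 3
            F(k=3) -> return 2  (same call as traced above)
          -> return 5
          F(k=4) -> return 3  (same call as traced above)
        -> return 8
        F(k=5) -> return 5  (same call as traced above)
      -> return 13
      F(k=6) -> return 8  (same call as traced above)
    -> return 21
    F(k=7) -> return 13  (same call as traced above)
  -> return 34
  F(k=8) -> return 21  (same call as traced above)
-> return 55

Final answer: 55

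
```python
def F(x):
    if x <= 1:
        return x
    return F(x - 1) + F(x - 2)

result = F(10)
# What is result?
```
Call trace (a repeated sub-call is expanded the first time; later identical calls just restate its return value):
F(x=10)
  F(x=9)
    F(x=8)
      F(x=7)
        F(x=6)
          F(x=5)
            F(x=4)
              F(x=3)
                F(x=2)
                  F(x=1)
                  -> return 1
                  F(x=0)
                  -> return 0
                -> return 1
                F(x=1)
                -> return 1
              -> return 2
              F(x=2) -> return 1  (same call as traced above)
            -> return 3
            F(x=3) -> return 2  (same call as traced above)
          -> return 5
          F(x=4) -> return 3  (same call as traced above)
        -> return 8
        F(x=5) -> return 5  (same call as traced above)
      -> return 13
      F(x=6) -> return 8  (same call as traced above)
    -> return 21
    F(x=7) -> return 13  (same call as traced above)
  -> return 34
  F(x=8) -> return 21  (same call as traced above)
-> return 55

Final answer: 55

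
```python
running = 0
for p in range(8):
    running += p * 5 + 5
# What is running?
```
Trace:
  running=0
  running=5, p=0
  running=15, p=1
  running=30, p=2
  running=50, p=3
  running=75, p=4
  running=105, p=5
  running=140, p=6
  running=180, p=7

Final answer: 180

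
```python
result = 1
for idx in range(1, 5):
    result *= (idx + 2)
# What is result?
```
Trace:
  result=1
  result=3, idx=1
  result=12, idx=2
  result=60, idx=3
  result=360, idx=4

Final answer: 360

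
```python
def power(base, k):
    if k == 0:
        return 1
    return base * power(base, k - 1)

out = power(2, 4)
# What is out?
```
Call trace:
power(base=2, k=4)
  power(base=2, k=3)
    power(base=2, k=2)
      power(base=2, k=1)
        power(base=2, k=0)
        -> return 1
      -> return 2
    -> return 4
  -> return 8
-> return 16

Final answer: 16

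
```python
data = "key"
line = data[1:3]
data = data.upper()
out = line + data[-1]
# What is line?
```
Trace:
  data='key'
  data='key', line='ey'
  data='KEY', line='ey'
  data='KEY', line='ey', out='eyY'

Final answer: 'ey'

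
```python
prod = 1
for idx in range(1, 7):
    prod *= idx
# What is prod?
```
Trace:
  prod=1
  prod=1, idx=1
  prod=2, idx=2
  prod=6, idx=3
  prod=24, idx=4
  prod=120, idx=5
  prod=720, idx=6

Final answer: 720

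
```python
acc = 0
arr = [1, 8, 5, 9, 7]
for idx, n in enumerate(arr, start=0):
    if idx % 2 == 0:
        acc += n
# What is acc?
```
Trace:
  acc=0
  acc=1, idx=0, n=1
  acc=1, idx=1, n=8
  acc=6, idx=2, n=5
  acc=6, idx=3, n=9
  acc=13, idx=4, n=7

Final answer: 13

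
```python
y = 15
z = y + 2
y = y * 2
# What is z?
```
Trace:
  y=15
  y=15, z=17
  y=30, z=17

Final answer: 17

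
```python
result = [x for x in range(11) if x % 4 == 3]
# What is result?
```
Trace:
  x=0
  x=1
  x=2
  x=3
  x=4
  x=5
  x=6
  x=7
  x=8
  x=9
  x=10
  result=[3, 7]

Final answer: [3, 7]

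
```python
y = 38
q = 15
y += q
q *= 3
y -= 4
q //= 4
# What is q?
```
Trace:
  y=38
  y=38, q=15
  y=53, q=15
  y=53, q=45
  y=49, q=45
  y=49, q=11

Final answer: 11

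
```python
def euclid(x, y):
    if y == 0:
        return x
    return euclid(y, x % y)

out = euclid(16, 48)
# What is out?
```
Call trace:
euclid(x=16, y=48)
  euclid(x=48, y=16)
    euclid(x=16, y=0)
    -> return 16
  -> return 16
-> return 16

Final answer: 16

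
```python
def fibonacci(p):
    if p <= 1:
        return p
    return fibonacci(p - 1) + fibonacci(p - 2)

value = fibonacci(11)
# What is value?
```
Call trace (a repeated sub-call is expanded the first time; later identical calls just restate its return value):
fibonacci(p=11)
  fibonacci(p=10)
    fibonacci(p=9)
      fibonacci(p=8)
        fibonacci(p=7)
          fibonacci(p=6)
            fibonacci(p=5)
              fibonacci(p=4)
                fibonacci(p=3)
                  fibonacci(p=2)
                    fibonacci(p=1)
                    -> return 1
                    fibonacci(p=0)
                    -> return 0
                  -> return 1
                  fibonacci(p=1)
                  -> return 1
                -> return 2
                fibonacci(p=2) -> return 1  (same call as traced above)
              -> return 3
              fibonacci(p=3) -> return 2  (same call as traced above)
            -> return 5
            fibonacci(p=4) -> return 3  (same call as traced above)
          -> return 8
          fibonacci(p=5) -> return 5  (same call as traced above)
        -> return 13
        fibonacci(p=6) -> return 8  (same call as traced above)
      -> return 21
      fibonacci(p=7) -> return 13  (same call as traced above)
    -> return 34
    fibonacci(p=8) -> return 21  (same call as traced above)
  -> return 55
  fibonacci(p=9) -> return 34  (same call as traced above)
-> return 89

Final answer: 89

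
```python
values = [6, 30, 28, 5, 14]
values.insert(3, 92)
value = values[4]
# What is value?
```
Trace:
  values=[6, 30, 28, 5, 14]
  values=[6, 30, 28, 92, 5, 14]
  values=[6, 30, 28, 92, 5, 14], value=5

Final answer: 5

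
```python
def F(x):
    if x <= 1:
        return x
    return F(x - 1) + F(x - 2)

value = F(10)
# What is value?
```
Call trace (a repeated sub-call is expanded the first time; later identical calls just restate its return value):
F(x=10)
  F(x=9)
    F(x=8)
      F(x=7)
        F(x=6)
          F(x=5)
            F(x=4)
              F(x=3)
                F(x=2)
                  F(x=1)
                  -> return 1
                  F(x=0)
                  -> return 0
                -> return 1
                F(x=1)
                -> return 1
              -> return 2
              F(x=2) -> return 1  (same call as traced above)
            -> return 3
            F(x=3) -> return 2  (same call as traced above)
          -> return 5
          F(x=4) -> return 3  (same call as traced above)
        -> return 8
        F(x=5) -> return 5  (same call as traced above)
      -> return 13
      F(x=6) -> return 8  (same call as traced above)
    -> return 21
    F(x=7) -> return 13  (same call as traced above)
  -> return 34
  F(x=8) -> return 21  (same call as traced above)
-> return 55

Final answer: 55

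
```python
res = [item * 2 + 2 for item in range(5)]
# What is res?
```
Trace:
  item=0
  item=1
  item=2
  item=3
  item=4
  res=[2, 4, 6, 8, 10]

Final answer: [2, 4, 6, 8, 10]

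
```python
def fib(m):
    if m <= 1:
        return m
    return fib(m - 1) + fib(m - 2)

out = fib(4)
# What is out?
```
Call trace (a repeated sub-call is expanded the first time; later identical calls just restate its return value):
fib(m=4)
  fib(m=3)
    fib(m=2)
      fib(m=1)
      -> return 1
      fib(m=0)
      -> return 0
    -> return 1
    fib(m=1)
    -> return 1
  -> return 2
  fib(m=2) -> return 1  (same call as traced above)
-> return 3

Final answer: 3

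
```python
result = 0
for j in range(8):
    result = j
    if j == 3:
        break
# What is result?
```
Trace:
  result=0
  result=0, j=0
  result=1, j=1
  result=2, j=2
  result=3, j=3

Final answer: 3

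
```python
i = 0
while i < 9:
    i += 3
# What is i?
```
Trace:
  i=0
  i=3
  i=6
  i=9

Final answer: 9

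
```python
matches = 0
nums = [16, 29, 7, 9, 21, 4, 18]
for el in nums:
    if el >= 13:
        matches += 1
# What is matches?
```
Trace:
  matches=0
  matches=1, el=16
  matches=2, el=29
  matches=2, el=7
  matches=2, el=9
  matches=3, el=21
  matches=3, el=4
  matches=4, el=18

Final answer: 4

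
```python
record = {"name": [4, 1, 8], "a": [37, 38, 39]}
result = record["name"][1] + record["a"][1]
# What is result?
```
Trace:
  record={'name': [4, 1, 8], 'a': [37, 38, 39]}
  record={'name': [4, 1, 8], 'a': [37, 38, 39]}, result=39

Final answer: 39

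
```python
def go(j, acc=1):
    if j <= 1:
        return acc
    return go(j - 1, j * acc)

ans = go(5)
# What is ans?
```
Call trace:
go(j=5, acc=1)
  go(j=4, acc=5)
    go(j=3, acc=20)
      go(j=2, acc=60)
        go(j=1, acc=120)
        -> return 120
      -> return 120
    -> return 120
  -> return 120
-> return 120

Final answer: 120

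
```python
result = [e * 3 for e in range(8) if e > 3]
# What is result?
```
Trace:
  e=0
  e=1
  e=2
  e=3
  e=4
  e=5
  e=6
  e=7
  result=[12, 15, 18, 21]

Final answer: [12, 15, 18, 21]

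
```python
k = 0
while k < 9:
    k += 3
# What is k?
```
Trace:
  k=0
  k=3
  k=6
  k=9

Final answer: 9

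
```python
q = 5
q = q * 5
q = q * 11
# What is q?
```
Trace:
  q=5
  q=25
  q=275

Final answer: 275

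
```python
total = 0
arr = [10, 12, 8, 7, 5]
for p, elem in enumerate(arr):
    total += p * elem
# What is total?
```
Trace:
  total=0
  total=0, p=0, elem=10
  total=12, p=1, elem=12
  total=28, p=2, elem=8
  total=49, p=3, elem=7
  total=69, p=4, elem=5

Final answer: 69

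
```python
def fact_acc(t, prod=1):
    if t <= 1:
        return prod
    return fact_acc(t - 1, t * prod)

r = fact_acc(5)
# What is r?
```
Call trace:
fact_acc(t=5, prod=1)
  fact_acc(t=4, prod=5)
    fact_acc(t=3, prod=20)
      fact_acc(t=2, prod=60)
        fact_acc(t=1, prod=120)
        -> return 120
      -> return 120
    -> return 120
  -> return 120
-> return 120

Final answer: 120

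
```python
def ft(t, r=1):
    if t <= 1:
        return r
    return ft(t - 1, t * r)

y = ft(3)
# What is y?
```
Call trace:
ft(t=3, r=1)
  ft(t=2, r=3)
    ft(t=1, r=6)
    -> return 6
  -> return 6
-> return 6

Final answer: 6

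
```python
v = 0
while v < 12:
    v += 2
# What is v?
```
Trace:
  v=0
  v=2
  v=4
  v=6
  v=8
  v=10
  v=12

Final answer: 12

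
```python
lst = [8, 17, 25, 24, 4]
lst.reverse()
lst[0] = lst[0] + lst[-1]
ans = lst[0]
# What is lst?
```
Trace:
  lst=[8, 17, 25, 24, 4]
  lst=[4, 24, 25, 17, 8]
  lst=[12, 24, 25, 17, 8]
  lst=[12, 24, 25, 17, 8], ans=12

Final answer: [12, 24, 25, 17, 8]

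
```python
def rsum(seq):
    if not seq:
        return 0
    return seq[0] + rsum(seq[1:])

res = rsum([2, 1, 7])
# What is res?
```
Call trace:
rsum(seq=[2, 1, 7])
  rsum(seq=[1, 7])
    rsum(seq=[7])
      rsum(seq=[])
      -> return 0
    -> return 7
  -> return 8
-> return 10

Final answer: 10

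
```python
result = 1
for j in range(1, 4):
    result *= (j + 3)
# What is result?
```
Trace:
  result=1
  result=4, j=1
  result=20, j=2
  result=120, j=3

Final answer: 120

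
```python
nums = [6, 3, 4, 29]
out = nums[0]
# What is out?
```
Trace:
  nums=[6, 3, 4, 29]
  nums=[6, 3, 4, 29], out=6

Final answer: 6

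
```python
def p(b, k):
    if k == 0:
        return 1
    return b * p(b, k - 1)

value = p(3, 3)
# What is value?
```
Call trace:
p(b=3, k=3)
  p(b=3, k=2)
    p(b=3, k=1)
      p(b=3, k=0)
      -> return 1
    -> return 3
  -> return 9
-> return 27

Final answer: 27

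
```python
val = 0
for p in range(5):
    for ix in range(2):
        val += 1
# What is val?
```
Trace:
  val=0
  val=1, p=0, ix=0
  val=2, p=0, ix=1
  val=3, p=1, ix=0
  val=4, p=1, ix=1
  val=5, p=2, ix=0
  val=6, p=2, ix=1
  val=7, p=3, ix=0
  val=8, p=3, ix=1
  val=9, p=4, ix=0
  val=10, p=4, ix=1

Final answer: 10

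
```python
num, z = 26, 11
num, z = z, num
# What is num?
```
Trace:
  num=26, z=11
  num=11, z=26

Final answer: 11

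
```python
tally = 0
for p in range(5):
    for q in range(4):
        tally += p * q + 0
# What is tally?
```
Trace:
  tally=0
  tally=0, p=0, q=0
  tally=0, p=0, q=1
  tally=0, p=0, q=2
  tally=0, p=0, q=3
  tally=0, p=1, q=0
  tally=1, p=1, q=1
  tally=3, p=1, q=2
  tally=6, p=1, q=3
  tally=6, p=2, q=0
  tally=8, p=2, q=1
  tally=12, p=2, q=2
  tally=18, p=2, q=3
  tally=18, p=3, q=0
  tally=21, p=3, q=1
  tally=27, p=3, q=2
  tally=36, p=3, q=3
  tally=36, p=4, q=0
  tally=40, p=4, q=1
  tally=48, p=4, q=2
  tally=60, p=4, q=3

Final answer: 60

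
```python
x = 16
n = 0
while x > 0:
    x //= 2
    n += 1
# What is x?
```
Trace:
  x=16
  x=16, n=0
  x=8, n=1
  x=4, n=2
  x=2, n=3
  x=1, n=4
  x=0, n=5

Final answer: 0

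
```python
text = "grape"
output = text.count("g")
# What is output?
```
Trace:
  text='grape'
  text='grape', output=1

Final answer: 1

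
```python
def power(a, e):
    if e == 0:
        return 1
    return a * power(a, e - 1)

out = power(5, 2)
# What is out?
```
Call trace:
power(a=5, e=2)
  power(a=5, e=1)
    power(a=5, e=0)
    -> return 1
  -> return 5
-> return 25

Final answer: 25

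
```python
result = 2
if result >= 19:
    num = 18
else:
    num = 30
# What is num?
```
Trace:
  result=2
  result=2, num=30

Final answer: 30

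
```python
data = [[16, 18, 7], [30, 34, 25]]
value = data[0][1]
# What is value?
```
Trace:
  data=[[16, 18, 7], [30, 34, 25]]
  data=[[16, 18, 7], [30, 34, 25]], value=18

Final answer: 18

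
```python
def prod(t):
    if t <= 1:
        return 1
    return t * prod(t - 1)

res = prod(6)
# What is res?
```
Call trace:
prod(t=6)
  prod(t=5)
    prod(t=4)
      prod(t=3)
        prod(t=2)
          prod(t=1)
          -> return 1
        -> return 2
      -> return 6
    -> return 24
  -> return 120
-> return 720

Final answer: 720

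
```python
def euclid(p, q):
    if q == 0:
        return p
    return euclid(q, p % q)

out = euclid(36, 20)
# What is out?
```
Call trace:
euclid(p=36, q=20)
  euclid(p=20, q=16)
    euclid(p=16, q=4)
      euclid(p=4, q=0)
      -> return 4
    -> return 4
  -> return 4
-> return 4

Final answer: 4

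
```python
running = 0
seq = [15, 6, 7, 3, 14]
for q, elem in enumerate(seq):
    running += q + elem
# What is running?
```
Trace:
  running=0
  running=15, q=0, elem=15
  running=22, q=1, elem=6
  running=31, q=2, elem=7
  running=37, q=3, elem=3
  running=55, q=4, elem=14

Final answer: 55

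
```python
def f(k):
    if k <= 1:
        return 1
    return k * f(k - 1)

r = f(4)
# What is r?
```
Call trace:
f(k=4)
  f(k=3)
    f(k=2)
      f(k=1)
      -> return 1
    -> return 2
  -> return 6
-> return 24

Final answer: 24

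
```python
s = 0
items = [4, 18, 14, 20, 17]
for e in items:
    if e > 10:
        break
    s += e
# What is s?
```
Trace:
  s=0
  s=4, e=4
  s=4, e=18

Final answer: 4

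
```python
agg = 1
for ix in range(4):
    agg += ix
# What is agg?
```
Trace:
  agg=1
  agg=1, ix=0
  agg=2, ix=1
  agg=4, ix=2
  agg=7, ix=3

Final answer: 7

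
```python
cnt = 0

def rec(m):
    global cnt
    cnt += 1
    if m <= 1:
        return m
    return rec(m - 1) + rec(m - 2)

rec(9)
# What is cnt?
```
Call trace (a repeated sub-call is expanded the first time; later identical calls just restate its return value):
rec(m=9)
  rec(m=8)
    rec(m=7)
      rec(m=6)
        rec(m=5)
          rec(m=4)
            rec(m=3)
              rec(m=2)
                rec(m=1)
                -> return 1
                rec(m=0)
                -> return 0
              -> return 1
              rec(m=1)
              -> return 1
            -> return 2
            rec(m=2) -> return 1  (same call as traced above)
          -> return 3
          rec(m=3) -> return 2  (same call as traced above)
        -> return 5
        rec(m=4) -> return 3  (same call as traced above)
      -> return 8
      rec(m=5) -> return 5  (same call as traced above)
    -> return 13
    rec(m=6) -> return 8  (same call as traced above)
  -> return 21
  rec(m=7) -> return 13  (same call as traced above)
-> return 34

cnt is incremented once per call, so count the calls in each subtree. Let C(m) = number of calls made by rec(m).
C(0) = C(1) = 1 (base case, no recursion); C(m) = 1 + C(m - 1) + C(m - 2) otherwise.
C(2) = 1 + C(1) + C(0) = 1 + 1 + 1 = 3
C(3) = 1 + C(2) + C(1) = 1 + 3 + 1 = 5
C(4) = 1 + C(3) + C(2) = 1 + 5 + 3 = 9
C(5) = 1 + C(4) + C(3) = 1 + 9 + 5 = 15
C(6) = 1 + C(5) + C(4) = 1 + 15 + 9 = 25
C(7) = 1 + C(6) + C(5) = 1 + 25 + 15 = 41
C(8) = 1 + C(7) + C(6) = 1 + 41 + 25 = 67
C(9) = 1 + C(8) + C(7) = 1 + 67 + 41 = 109
cnt = C(9) = 109

Final answer: 109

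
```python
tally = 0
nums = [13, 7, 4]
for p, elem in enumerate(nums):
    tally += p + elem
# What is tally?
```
Trace:
  tally=0
  tally=13, p=0, elem=13
  tally=21, p=1, elem=7
  tally=27, p=2, elem=4

Final answer: 27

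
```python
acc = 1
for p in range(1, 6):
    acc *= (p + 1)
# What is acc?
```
Trace:
  acc=1
  acc=2, p=1
  acc=6, p=2
  acc=24, p=3
  acc=120, p=4
  acc=720, p=5

Final answer: 720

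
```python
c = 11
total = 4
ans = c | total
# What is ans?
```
Trace:
  c=11
  c=11, total=4
  c=11, total=4, ans=15

Final answer: 15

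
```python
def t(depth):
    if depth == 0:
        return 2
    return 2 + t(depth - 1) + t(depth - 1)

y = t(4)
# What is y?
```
Call trace (a repeated sub-call is expanded the first time; later identical calls just restate its return value):
t(depth=4)
  t(depth=3)
    t(depth=2)
      t(depth=1)
        t(depth=0)
        -> return 2
        t(depth=0)
        -> return 2
      -> return 6
      t(depth=1) -> return 6  (same call as traced above)
    -> return 14
    t(depth=2) -> return 14  (same call as traced above)
  -> return 30
  t(depth=3) -> return 30  (same call as traced above)
-> return 62

Final answer: 62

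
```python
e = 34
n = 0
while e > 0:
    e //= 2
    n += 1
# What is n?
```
Trace:
  e=34
  e=34, n=0
  e=17, n=1
  e=8, n=2
  e=4, n=3
  e=2, n=4
  e=1, n=5
  e=0, n=6

Final answer: 6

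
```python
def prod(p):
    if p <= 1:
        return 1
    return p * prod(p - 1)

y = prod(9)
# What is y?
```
Call trace:
prod(p=9)
  prod(p=8)
    prod(p=7)
      prod(p=6)
        prod(p=5)
          prod(p=4)
            prod(p=3)
              prod(p=2)
                prod(p=1)
                -> return 1
              -> return 2
            -> return 6
          -> return 24
        -> return 120
      -> return 720
    -> return 5040
  -> return 40320
-> return 362880

Final answer: 362880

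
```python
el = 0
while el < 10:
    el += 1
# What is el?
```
Trace:
  el=0
  el=1
  el=2
  el=3
  el=4
  el=5
  el=6
  el=7
  el=8
  el=9
  el=10

Final answer: 10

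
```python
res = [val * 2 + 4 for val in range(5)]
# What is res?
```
Trace:
  val=0
  val=1
  val=2
  val=3
  val=4
  res=[4, 6, 8, 10, 12]

Final answer: [4, 6, 8, 10, 12]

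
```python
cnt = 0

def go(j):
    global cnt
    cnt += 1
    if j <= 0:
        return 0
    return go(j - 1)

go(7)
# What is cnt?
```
Call trace:
go(j=7)
  go(j=6)
    go(j=5)
      go(j=4)
        go(j=3)
          go(j=2)
            go(j=1)
              go(j=0)
              -> return 0
            -> return 0
          -> return 0
        -> return 0
      -> return 0
    -> return 0
  -> return 0
-> return 0

cnt is incremented once per call. go is entered once for each j = 7, 6, 5, 4, 3, 2, 1, 0 (the j <= 0 call returns without recursing), i.e. 7 + 1 calls.
cnt = 8

Final answer: 8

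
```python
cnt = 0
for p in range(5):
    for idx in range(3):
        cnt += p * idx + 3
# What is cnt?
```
Trace:
  cnt=0
  cnt=3, p=0, idx=0
  cnt=6, p=0, idx=1
  cnt=9, p=0, idx=2
  cnt=12, p=1, idx=0
  cnt=16, p=1, idx=1
  cnt=21, p=1, idx=2
  cnt=24, p=2, idx=0
  cnt=29, p=2, idx=1
  cnt=36, p=2, idx=2
  cnt=39, p=3, idx=0
  cnt=45, p=3, idx=1
  cnt=54, p=3, idx=2
  cnt=57, p=4, idx=0
  cnt=64, p=4, idx=1
  cnt=75, p=4, idx=2

Final answer: 75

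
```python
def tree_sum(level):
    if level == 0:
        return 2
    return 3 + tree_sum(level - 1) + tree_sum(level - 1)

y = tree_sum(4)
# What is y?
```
Call trace (a repeated sub-call is expanded the first time; later identical calls just restate its return value):
tree_sum(level=4)
  tree_sum(level=3)
    tree_sum(level=2)
      tree_sum(level=1)
        tree_sum(level=0)
        -> return 2
        tree_sum(level=0)
        -> return 2
      -> return 7
      tree_sum(level=1) -> return 7  (same call as traced above)
    -> return 17
    tree_sum(level=2) -> return 17  (same call as traced above)
  -> return 37
  tree_sum(level=3) -> return 37  (same call as traced above)
-> return 77

Final answer: 77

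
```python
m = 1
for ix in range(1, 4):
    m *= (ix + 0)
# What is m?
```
Trace:
  m=1
  m=1, ix=1
  m=2, ix=2
  m=6, ix=3

Final answer: 6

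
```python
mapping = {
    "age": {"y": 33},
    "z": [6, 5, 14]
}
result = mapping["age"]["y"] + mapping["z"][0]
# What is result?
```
Trace:
  mapping={'age': {'y': 33}, 'z': [6, 5, 14]}
  mapping={'age': {'y': 33}, 'z': [6, 5, 14]}, result=39

Final answer: 39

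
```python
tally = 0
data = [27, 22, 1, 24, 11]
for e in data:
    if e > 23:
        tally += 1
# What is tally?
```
Trace:
  tally=0
  tally=1, e=27
  tally=1, e=22
  tally=1, e=1
  tally=2, e=24
  tally=2, e=11

Final answer: 2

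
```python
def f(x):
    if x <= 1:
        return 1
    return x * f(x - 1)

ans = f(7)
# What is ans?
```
Call trace:
f(x=7)
  f(x=6)
    f(x=5)
      f(x=4)
        f(x=3)
          f(x=2)
            f(x=1)
            -> return 1
          -> return 2
        -> return 6
      -> return 24
    -> return 120
  -> return 720
-> return 5040

Final answer: 5040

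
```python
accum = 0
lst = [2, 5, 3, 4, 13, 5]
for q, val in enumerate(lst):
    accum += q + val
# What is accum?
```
Trace:
  accum=0
  accum=2, q=0, val=2
  accum=8, q=1, val=5
  accum=13, q=2, val=3
  accum=20, q=3, val=4
  accum=37, q=4, val=13
  accum=47, q=5, val=5

Final answer: 47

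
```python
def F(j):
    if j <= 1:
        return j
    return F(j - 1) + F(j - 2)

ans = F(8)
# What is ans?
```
Call trace (a repeated sub-call is expanded the first time; later identical calls just restate its return value):
F(j=8)
  F(j=7)
    F(j=6)
      F(j=5)
        F(j=4)
          F(j=3)
            F(j=2)
              F(j=1)
              -> return 1
              F(j=0)
              -> return 0
            -> return 1
            F(j=1)
            -> return 1
          -> return 2
          F(j=2) -> return 1  (same call as traced above)
        -> return 3
        F(j=3) -> return 2  (same call as traced above)
      -> return 5
      F(j=4) -> return 3  (same call as traced above)
    -> return 8
    F(j=5) -> return 5  (same call as traced above)
  -> return 13
  F(j=6) -> return 8  (same call as traced above)
-> return 21

Final answer: 21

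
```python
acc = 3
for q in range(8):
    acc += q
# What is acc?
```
Trace:
  acc=3
  acc=3, q=0
  acc=4, q=1
  acc=6, q=2
  acc=9, q=3
  acc=13, q=4
  acc=18, q=5
  acc=24, q=6
  acc=31, q=7

Final answer: 31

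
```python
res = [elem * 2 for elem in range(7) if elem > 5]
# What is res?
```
Trace:
  elem=0
  elem=1
  elem=2
  elem=3
  elem=4
  elem=5
  elem=6
  res=[12]

Final answer: [12]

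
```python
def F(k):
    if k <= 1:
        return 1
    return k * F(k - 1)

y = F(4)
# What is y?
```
Call trace:
F(k=4)
  F(k=3)
    F(k=2)
      F(k=1)
      -> return 1
    -> return 2
  -> return 6
-> return 24

Final answer: 24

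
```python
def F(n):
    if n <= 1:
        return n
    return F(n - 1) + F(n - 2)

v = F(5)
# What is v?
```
Call trace (a repeated sub-call is expanded the first time; later identical calls just restate its return value):
F(n=5)
  F(n=4)
    F(n=3)
      F(n=2)
        F(n=1)
        -> return 1
        F(n=0)
        -> return 0
      -> return 1
      F(n=1)
      -> return 1
    -> return 2
    F(n=2) -> return 1  (same call as traced above)
  -> return 3
  F(n=3) -> return 2  (same call as traced above)
-> return 5

Final answer: 5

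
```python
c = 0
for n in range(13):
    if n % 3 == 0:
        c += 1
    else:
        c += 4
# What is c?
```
Trace:
  c=0
  c=1, n=0
  c=5, n=1
  c=9, n=2
  c=10, n=3
  c=14, n=4
  c=18, n=5
  c=19, n=6
  c=23, n=7
  c=27, n=8
  c=28, n=9
  c=32, n=10
  c=36, n=11
  c=37, n=12

Final answer: 37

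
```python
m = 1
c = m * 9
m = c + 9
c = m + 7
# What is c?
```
Trace:
  m=1
  m=1, c=9
  m=18, c=9
  m=18, c=25

Final answer: 25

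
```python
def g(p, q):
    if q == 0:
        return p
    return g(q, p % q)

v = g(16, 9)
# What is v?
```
Call trace:
g(p=16, q=9)
  g(p=9, q=7)
    g(p=7, q=2)
      g(p=2, q=1)
        g(p=1, q=0)
        -> return 1
      -> return 1
    -> return 1
  -> return 1
-> return 1

Final answer: 1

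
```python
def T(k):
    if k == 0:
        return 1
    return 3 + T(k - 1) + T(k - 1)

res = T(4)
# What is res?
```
Call trace (a repeated sub-call is expanded the first time; later identical calls just restate its return value):
T(k=4)
  T(k=3)
    T(k=2)
      T(k=1)
        T(k=0)
        -> return 1
        T(k=0)
        -> return 1
      -> return 5
      T(k=1) -> return 5  (same call as traced above)
    -> return 13
    T(k=2) -> return 13  (same call as traced above)
  -> return 29
  T(k=3) -> return 29  (same call as traced above)
-> return 61

Final answer: 61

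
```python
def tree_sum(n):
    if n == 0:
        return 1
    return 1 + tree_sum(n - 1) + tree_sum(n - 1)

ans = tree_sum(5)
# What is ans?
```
Call trace (a repeated sub-call is expanded the first time; later identical calls just restate its return value):
tree_sum(n=5)
  tree_sum(n=4)
    tree_sum(n=3)
      tree_sum(n=2)
        tree_sum(n=1)
          tree_sum(n=0)
          -> return 1
          tree_sum(n=0)
          -> return 1
        -> return 3
        tree_sum(n=1) -> return 3  (same call as traced above)
      -> return 7
      tree_sum(n=2) -> return 7  (same call as traced above)
    -> return 15
    tree_sum(n=3) -> return 15  (same call as traced above)
  -> return 31
  tree_sum(n=4) -> return 31  (same call as traced above)
-> return 63

Final answer: 63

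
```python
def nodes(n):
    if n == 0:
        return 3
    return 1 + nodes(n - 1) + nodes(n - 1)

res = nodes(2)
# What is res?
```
Call trace (a repeated sub-call is expanded the first time; later identical calls just restate its return value):
nodes(n=2)
  nodes(n=1)
    nodes(n=0)
    -> return 3
    nodes(n=0)
    -> return 3
  -> return 7
  nodes(n=1) -> return 7  (same call as traced above)
-> return 15

Final answer: 15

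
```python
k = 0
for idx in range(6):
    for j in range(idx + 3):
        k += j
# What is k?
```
Trace:
  k=0
  k=0, idx=0, j=0
  k=1, idx=0, j=1
  k=3, idx=0, j=2
  k=3, idx=1, j=0
  k=4, idx=1, j=1
  k=6, idx=1, j=2
  k=9, idx=1, j=3
  k=9, idx=2, j=0
  k=10, idx=2, j=1
  k=12, idx=2, j=2
  k=15, idx=2, j=3
  k=19, idx=2, j=4
  k=19, idx=3, j=0
  k=20, idx=3, j=1
  k=22, idx=3, j=2
  k=25, idx=3, j=3
  k=29, idx=3, j=4
  k=34, idx=3, j=5
  k=34, idx=4, j=0
  k=35, idx=4, j=1
  k=37, idx=4, j=2
  k=40, idx=4, j=3
  k=44, idx=4, j=4
  k=49, idx=4, j=5
  k=55, idx=4, j=6
  k=55, idx=5, j=0
  k=56, idx=5, j=1
  k=58, idx=5, j=2
  k=61, idx=5, j=3
  k=65, idx=5, j=4
  k=70, idx=5, j=5
  k=76, idx=5, j=6
  k=83, idx=5, j=7

Final answer: 83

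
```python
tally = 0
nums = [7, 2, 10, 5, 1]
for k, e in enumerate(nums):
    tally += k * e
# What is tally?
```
Trace:
  tally=0
  tally=0, k=0, e=7
  tally=2, k=1, e=2
  tally=22, k=2, e=10
  tally=37, k=3, e=5
  tally=41, k=4, e=1

Final answer: 41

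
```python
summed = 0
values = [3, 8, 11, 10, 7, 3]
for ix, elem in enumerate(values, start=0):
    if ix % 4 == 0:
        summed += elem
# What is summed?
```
Trace:
  summed=0
  summed=3, ix=0, elem=3
  summed=3, ix=1, elem=8
  summed=3, ix=2, elem=11
  summed=3, ix=3, elem=10
  summed=10, ix=4, elem=7
  summed=10, ix=5, elem=3

Final answer: 10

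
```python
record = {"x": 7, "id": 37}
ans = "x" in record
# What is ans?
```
Trace:
  record={'x': 7, 'id': 37}
  record={'x': 7, 'id': 37}, ans=True

Final answer: True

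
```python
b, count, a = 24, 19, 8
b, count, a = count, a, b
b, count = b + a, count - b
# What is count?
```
Trace:
  b=24, count=19, a=8
  b=19, count=8, a=24
  b=43, count=-11, a=24

Final answer: -11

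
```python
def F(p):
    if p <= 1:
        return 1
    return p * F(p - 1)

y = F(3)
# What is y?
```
Call trace:
F(p=3)
  F(p=2)
    F(p=1)
    -> return 1
  -> return 2
-> return 6

Final answer: 6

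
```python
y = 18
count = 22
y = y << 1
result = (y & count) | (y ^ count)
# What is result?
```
Trace:
  y=18
  y=18, count=22
  y=36, count=22
  y=36, count=22, result=54

Final answer: 54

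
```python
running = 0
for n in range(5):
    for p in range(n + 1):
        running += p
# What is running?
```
Trace:
  running=0
  running=0, n=0, p=0
  running=0, n=1, p=0
  running=1, n=1, p=1
  running=1, n=2, p=0
  running=2, n=2, p=1
  running=4, n=2, p=2
  running=4, n=3, p=0
  running=5, n=3, p=1
  running=7, n=3, p=2
  running=10, n=3, p=3
  running=10, n=4, p=0
  running=11, n=4, p=1
  running=13, n=4, p=2
  running=16, n=4, p=3
  running=20, n=4, p=4

Final answer: 20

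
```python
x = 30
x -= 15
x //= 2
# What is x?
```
Trace:
  x=30
  x=15
  x=7

Final answer: 7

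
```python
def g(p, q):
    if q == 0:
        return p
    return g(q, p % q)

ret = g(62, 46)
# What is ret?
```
Call trace:
g(p=62, q=46)
  g(p=46, q=16)
    g(p=16, q=14)
      g(p=14, q=2)
        g(p=2, q=0)
        -> return 2
      -> return 2
    -> return 2
  -> return 2
-> return 2

Final answer: 2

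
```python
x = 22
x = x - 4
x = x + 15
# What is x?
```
Trace:
  x=22
  x=18
  x=33

Final answer: 33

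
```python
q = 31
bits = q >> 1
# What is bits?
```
Trace:
  q=31
  q=31, bits=15

Final answer: 15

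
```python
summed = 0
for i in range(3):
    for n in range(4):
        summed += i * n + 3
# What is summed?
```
Trace:
  summed=0
  summed=3, i=0, n=0
  summed=6, i=0, n=1
  summed=9, i=0, n=2
  summed=12, i=0, n=3
  summed=15, i=1, n=0
  summed=19, i=1, n=1
  summed=24, i=1, n=2
  summed=30, i=1, n=3
  summed=33, i=2, n=0
  summed=38, i=2, n=1
  summed=45, i=2, n=2
  summed=54, i=2, n=3

Final answer: 54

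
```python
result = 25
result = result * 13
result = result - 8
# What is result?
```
Trace:
  result=25
  result=325
  result=317

Final answer: 317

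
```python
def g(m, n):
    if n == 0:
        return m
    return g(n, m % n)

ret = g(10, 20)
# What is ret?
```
Call trace:
g(m=10, n=20)
  g(m=20, n=10)
    g(m=10, n=0)
    -> return 10
  -> return 10
-> return 10

Final answer: 10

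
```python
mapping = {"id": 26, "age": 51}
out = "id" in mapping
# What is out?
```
Trace:
  mapping={'id': 26, 'age': 51}
  mapping={'id': 26, 'age': 51}, out=True

Final answer: True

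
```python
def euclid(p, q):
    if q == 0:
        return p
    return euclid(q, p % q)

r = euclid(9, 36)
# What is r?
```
Call trace:
euclid(p=9, q=36)
  euclid(p=36, q=9)
    euclid(p=9, q=0)
    -> return 9
  -> return 9
-> return 9

Final answer: 9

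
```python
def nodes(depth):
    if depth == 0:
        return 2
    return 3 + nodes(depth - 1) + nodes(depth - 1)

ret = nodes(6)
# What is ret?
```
Call trace (a repeated sub-call is expanded the first time; later identical calls just restate its return value):
nodes(depth=6)
  nodes(depth=5)
    nodes(depth=4)
      nodes(depth=3)
        nodes(depth=2)
          nodes(depth=1)
            nodes(depth=0)
            -> return 2
            nodes(depth=0)
            -> return 2
          -> return 7
          nodes(depth=1) -> return 7  (same call as traced above)
        -> return 17
        nodes(depth=2) -> return 17  (same call as traced above)
      -> return 37
      nodes(depth=3) -> return 37  (same call as traced above)
    -> return 77
    nodes(depth=4) -> return 77  (same call as traced above)
  -> return 157
  nodes(depth=5) -> return 157  (same call as traced above)
-> return 317

Final answer: 317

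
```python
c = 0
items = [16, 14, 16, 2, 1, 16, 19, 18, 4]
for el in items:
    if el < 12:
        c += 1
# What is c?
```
Trace:
  c=0
  c=0, el=16
  c=0, el=14
  c=0, el=16
  c=1, el=2
  c=2, el=1
  c=2, el=16
  c=2, el=19
  c=2, el=18
  c=3, el=4

Final answer: 3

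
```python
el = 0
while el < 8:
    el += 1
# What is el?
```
Trace:
  el=0
  el=1
  el=2
  el=3
  el=4
  el=5
  el=6
  el=7
  el=8

Final answer: 8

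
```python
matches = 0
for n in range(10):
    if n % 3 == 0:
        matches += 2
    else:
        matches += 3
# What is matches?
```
Trace:
  matches=0
  matches=2, n=0
  matches=5, n=1
  matches=8, n=2
  matches=10, n=3
  matches=13, n=4
  matches=16, n=5
  matches=18, n=6
  matches=21, n=7
  matches=24, n=8
  matches=26, n=9

Final answer: 26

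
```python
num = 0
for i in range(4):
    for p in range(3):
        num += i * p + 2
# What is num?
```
Trace:
  num=0
  num=2, i=0, p=0
  num=4, i=0, p=1
  num=6, i=0, p=2
  num=8, i=1, p=0
  num=11, i=1, p=1
  num=15, i=1, p=2
  num=17, i=2, p=0
  num=21, i=2, p=1
  num=27, i=2, p=2
  num=29, i=3, p=0
  num=34, i=3, p=1
  num=42, i=3, p=2

Final answer: 42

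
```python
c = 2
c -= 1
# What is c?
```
Trace:
  c=2
  c=1

Final answer: 1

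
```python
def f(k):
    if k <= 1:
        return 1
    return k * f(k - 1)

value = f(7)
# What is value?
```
Call trace:
f(k=7)
  f(k=6)
    f(k=5)
      f(k=4)
        f(k=3)
          f(k=2)
            f(k=1)
            -> return 1
          -> return 2
        -> return 6
      -> return 24
    -> return 120
  -> return 720
-> return 5040

Final answer: 5040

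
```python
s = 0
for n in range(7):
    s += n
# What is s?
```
Trace:
  s=0
  s=0, n=0
  s=1, n=1
  s=3, n=2
  s=6, n=3
  s=10, n=4
  s=15, n=5
  s=21, n=6

Final answer: 21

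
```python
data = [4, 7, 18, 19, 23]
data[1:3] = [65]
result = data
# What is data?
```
Trace:
  data=[4, 7, 18, 19, 23]
  data=[4, 65, 19, 23]
  data=[4, 65, 19, 23], result=[4, 65, 19, 23]

Final answer: [4, 65, 19, 23]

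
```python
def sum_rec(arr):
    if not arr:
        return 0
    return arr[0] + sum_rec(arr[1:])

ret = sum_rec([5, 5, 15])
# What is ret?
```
Call trace:
sum_rec(arr=[5, 5, 15])
  sum_rec(arr=[5, 15])
    sum_rec(arr=[15])
      sum_rec(arr=[])
      -> return 0
    -> return 15
  -> return 20
-> return 25

Final answer: 25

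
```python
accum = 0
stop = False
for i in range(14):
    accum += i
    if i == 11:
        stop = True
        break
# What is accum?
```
Trace:
  accum=0
  accum=0, stop=False
  accum=0, stop=False, i=0
  accum=1, stop=False, i=1
  accum=3, stop=False, i=2
  accum=6, stop=False, i=3
  accum=10, stop=False, i=4
  accum=15, stop=False, i=5
  accum=21, stop=False, i=6
  accum=28, stop=False, i=7
  accum=36, stop=False, i=8
  accum=45, stop=False, i=9
  accum=55, stop=False, i=10
  accum=66, stop=True, i=11

Final answer: 66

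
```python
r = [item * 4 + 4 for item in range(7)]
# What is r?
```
Trace:
  item=0
  item=1
  item=2
  item=3
  item=4
  item=5
  item=6
  r=[4, 8, 12, 16, 20, 24, 28]

Final answer: [4, 8, 12, 16, 20, 24, 28]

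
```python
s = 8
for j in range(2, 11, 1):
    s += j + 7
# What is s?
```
Trace:
  s=8
  s=17, j=2
  s=27, j=3
  s=38, j=4
  s=50, j=5
  s=63, j=6
  s=77, j=7
  s=92, j=8
  s=108, j=9
  s=125, j=10

Final answer: 125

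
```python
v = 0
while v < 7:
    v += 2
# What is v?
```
Trace:
  v=0
  v=2
  v=4
  v=6
  v=8

Final answer: 8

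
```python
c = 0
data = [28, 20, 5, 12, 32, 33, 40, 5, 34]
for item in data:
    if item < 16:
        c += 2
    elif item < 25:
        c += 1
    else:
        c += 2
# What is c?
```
Trace:
  c=0
  c=2, item=28
  c=3, item=20
  c=5, item=5
  c=7, item=12
  c=9, item=32
  c=11, item=33
  c=13, item=40
  c=15, item=5
  c=17, item=34

Final answer: 17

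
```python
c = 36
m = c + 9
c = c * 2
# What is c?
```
Trace:
  c=36
  c=36, m=45
  c=72, m=45

Final answer: 72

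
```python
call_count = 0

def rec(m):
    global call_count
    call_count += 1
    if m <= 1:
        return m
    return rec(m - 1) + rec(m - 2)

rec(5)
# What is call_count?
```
Call trace (a repeated sub-call is expanded the first time; later identical calls just restate its return value):
rec(m=5)
  rec(m=4)
    rec(m=3)
      rec(m=2)
        rec(m=1)
        -> return 1
        rec(m=0)
        -> return 0
      -> return 1
      rec(m=1)
      -> return 1
    -> return 2
    rec(m=2) -> return 1  (same call as traced above)
  -> return 3
  rec(m=3) -> return 2  (same call as traced above)
-> return 5

call_count is incremented once per call, so count the calls in each subtree. Let C(m) = number of calls made by rec(m).
C(0) = C(1) = 1 (base case, no recursion); C(m) = 1 + C(m - 1) + C(m - 2) otherwise.
C(2) = 1 + C(1) + C(0) = 1 + 1 + 1 = 3
C(3) = 1 + C(2) + C(1) = 1 + 3 + 1 = 5
C(4) = 1 + C(3) + C(2) = 1 + 5 + 3 = 9
C(5) = 1 + C(4) + C(3) = 1 + 9 + 5 = 15
call_count = C(5) = 15

Final answer: 15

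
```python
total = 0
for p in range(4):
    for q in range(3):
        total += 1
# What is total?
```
Trace:
  total=0
  total=1, p=0, q=0
  total=2, p=0, q=1
  total=3, p=0, q=2
  total=4, p=1, q=0
  total=5, p=1, q=1
  total=6, p=1, q=2
  total=7, p=2, q=0
  total=8, p=2, q=1
  total=9, p=2, q=2
  total=10, p=3, q=0
  total=11, p=3, q=1
  total=12, p=3, q=2

Final answer: 12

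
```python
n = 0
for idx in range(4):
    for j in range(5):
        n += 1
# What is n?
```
Trace:
  n=0
  n=1, idx=0, j=0
  n=2, idx=0, j=1
  n=3, idx=0, j=2
  n=4, idx=0, j=3
  n=5, idx=0, j=4
  n=6, idx=1, j=0
  n=7, idx=1, j=1
  n=8, idx=1, j=2
  n=9, idx=1, j=3
  n=10, idx=1, j=4
  n=11, idx=2, j=0
  n=12, idx=2, j=1
  n=13, idx=2, j=2
  n=14, idx=2, j=3
  n=15, idx=2, j=4
  n=16, idx=3, j=0
  n=17, idx=3, j=1
  n=18, idx=3, j=2
  n=19, idx=3, j=3
  n=20, idx=3, j=4

Final answer: 20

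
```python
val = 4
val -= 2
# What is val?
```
Trace:
  val=4
  val=2

Final answer: 2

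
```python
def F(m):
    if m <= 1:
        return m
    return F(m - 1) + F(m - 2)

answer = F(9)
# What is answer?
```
Call trace (a repeated sub-call is expanded the first time; later identical calls just restate its return value):
F(m=9)
  F(m=8)
    F(m=7)
      F(m=6)
        F(m=5)
          F(m=4)
            F(m=3)
              F(m=2)
                F(m=1)
                -> return 1
                F(m=0)
                -> return 0
              -> return 1
              F(m=1)
              -> return 1
            -> return 2
            F(m=2) -> return 1  (same call as traced above)
          -> return 3
          F(m=3) -> return 2  (same call as traced above)
        -> return 5
        F(m=4) -> return 3  (same call as traced above)
      -> return 8
      F(m=5) -> return 5  (same call as traced above)
    -> return 13
    F(m=6) -> return 8  (same call as traced above)
  -> return 21
  F(m=7) -> return 13  (same call as traced above)
-> return 34

Final answer: 34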